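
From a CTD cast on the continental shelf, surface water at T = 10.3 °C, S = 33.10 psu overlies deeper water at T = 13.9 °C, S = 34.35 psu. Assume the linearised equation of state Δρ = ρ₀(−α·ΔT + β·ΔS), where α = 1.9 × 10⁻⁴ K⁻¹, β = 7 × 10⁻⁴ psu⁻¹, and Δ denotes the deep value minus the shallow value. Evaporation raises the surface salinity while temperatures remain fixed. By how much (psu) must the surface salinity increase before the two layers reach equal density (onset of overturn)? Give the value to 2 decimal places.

Neutral buoyancy requires −α(T_deep − T_surf) + β(S_deep − S_surf′) = 0.
S_surf′ = S_deep − (α/β)·ΔT = 34.35 − (1.9 × 10⁻⁴/7 × 10⁻⁴)·(+3.6) = 33.3729 psu.
Increase required: 33.3729 − 33.10 = 0.2729 psu.

0.27 psu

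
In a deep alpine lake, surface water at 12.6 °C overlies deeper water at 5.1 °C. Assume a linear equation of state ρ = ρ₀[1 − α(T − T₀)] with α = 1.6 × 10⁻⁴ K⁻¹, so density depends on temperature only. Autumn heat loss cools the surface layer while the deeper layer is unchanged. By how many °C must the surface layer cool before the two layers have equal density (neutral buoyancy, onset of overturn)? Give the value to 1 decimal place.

7.5 °C

With temperature the only control, equal density requires T_surf′ = T_deep.
T_surf′ = 5.1 °C.
Cooling required: 12.6 − 5.1 = 7.5 °C.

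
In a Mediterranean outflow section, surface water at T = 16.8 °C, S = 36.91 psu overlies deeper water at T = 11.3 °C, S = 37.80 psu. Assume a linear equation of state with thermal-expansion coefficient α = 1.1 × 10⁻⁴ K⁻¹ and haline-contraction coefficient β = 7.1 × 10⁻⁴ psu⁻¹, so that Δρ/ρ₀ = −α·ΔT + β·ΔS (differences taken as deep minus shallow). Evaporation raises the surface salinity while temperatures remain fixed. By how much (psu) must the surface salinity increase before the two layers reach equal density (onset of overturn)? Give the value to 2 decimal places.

Neutral buoyancy requires −α(T_deep − T_surf) + β(S_deep − S_surf′) = 0.
S_surf′ = S_deep − (α/β)·ΔT = 37.80 − (1.1 × 10⁻⁴/7.1 × 10⁻⁴)·(-5.5) = 38.6521 psu.
Increase required: 38.6521 − 36.91 = 1.7421 psu.

1.74 psu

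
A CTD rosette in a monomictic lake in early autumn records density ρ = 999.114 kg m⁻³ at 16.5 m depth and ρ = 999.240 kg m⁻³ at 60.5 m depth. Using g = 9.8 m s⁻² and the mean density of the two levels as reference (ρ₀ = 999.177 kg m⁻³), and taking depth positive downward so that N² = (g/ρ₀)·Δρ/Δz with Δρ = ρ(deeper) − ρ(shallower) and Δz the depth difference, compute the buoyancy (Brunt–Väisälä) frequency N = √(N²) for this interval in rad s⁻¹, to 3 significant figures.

5.30 × 10⁻³ rad s⁻¹

Δρ = 999.240 − 999.114 = 0.126 kg m⁻³ over Δz = 60.5 − 16.5 = 44 m.
N² = (9.8/999.177) × (0.126/44) = 2.8087 × 10⁻⁵ s⁻².
N = √(2.8087 × 10⁻⁵) = 5.2997 × 10⁻³ rad s⁻¹ ≈ 5.30 × 10⁻³ rad s⁻¹.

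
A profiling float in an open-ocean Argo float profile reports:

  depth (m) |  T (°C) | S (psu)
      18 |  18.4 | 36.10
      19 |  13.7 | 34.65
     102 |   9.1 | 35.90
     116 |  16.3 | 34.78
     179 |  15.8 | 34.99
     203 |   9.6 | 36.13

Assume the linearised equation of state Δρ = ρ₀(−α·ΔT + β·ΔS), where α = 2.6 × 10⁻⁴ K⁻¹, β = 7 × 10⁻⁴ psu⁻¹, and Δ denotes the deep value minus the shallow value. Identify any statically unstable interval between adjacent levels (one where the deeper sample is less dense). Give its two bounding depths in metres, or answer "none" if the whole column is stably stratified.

102–116 m

Evaluate Δρ/ρ₀ = −αΔT + βΔS across each adjacent pair:
  18–19 m: −αΔT+βΔS = −(2.6 × 10⁻⁴)(-4.7)+(7 × 10⁻⁴)(-1.45) = 2.1 × 10⁻⁴ → stable
  19–102 m: −αΔT+βΔS = −(2.6 × 10⁻⁴)(-4.6)+(7 × 10⁻⁴)(+1.25) = 2.1 × 10⁻³ → stable
  102–116 m: −αΔT+βΔS = −(2.6 × 10⁻⁴)(+7.2)+(7 × 10⁻⁴)(-1.12) = -2.7 × 10⁻³ → UNSTABLE
  116–179 m: −αΔT+βΔS = −(2.6 × 10⁻⁴)(-0.5)+(7 × 10⁻⁴)(+0.21) = 2.8 × 10⁻⁴ → stable
  179–203 m: −αΔT+βΔS = −(2.6 × 10⁻⁴)(-6.2)+(7 × 10⁻⁴)(+1.14) = 2.4 × 10⁻³ → stable
The 102–116 m interval has Δρ < 0: lighter water underlies denser water.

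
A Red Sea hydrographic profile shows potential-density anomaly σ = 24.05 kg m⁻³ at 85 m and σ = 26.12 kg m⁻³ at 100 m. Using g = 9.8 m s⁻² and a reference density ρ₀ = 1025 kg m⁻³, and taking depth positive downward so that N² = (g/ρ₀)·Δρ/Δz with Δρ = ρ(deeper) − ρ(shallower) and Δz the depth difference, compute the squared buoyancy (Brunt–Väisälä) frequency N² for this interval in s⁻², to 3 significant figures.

Δρ = 1026.12 − 1024.05 = 2.07 kg m⁻³ over Δz = 100 − 85 = 15 m.
N² = (9.8/1025) × (2.07/15) = 1.3194 × 10⁻³ s⁻² ≈ 1.32 × 10⁻³ s⁻².
A positive N² confirms static stability across the interval.

1.32 × 10⁻³ s⁻²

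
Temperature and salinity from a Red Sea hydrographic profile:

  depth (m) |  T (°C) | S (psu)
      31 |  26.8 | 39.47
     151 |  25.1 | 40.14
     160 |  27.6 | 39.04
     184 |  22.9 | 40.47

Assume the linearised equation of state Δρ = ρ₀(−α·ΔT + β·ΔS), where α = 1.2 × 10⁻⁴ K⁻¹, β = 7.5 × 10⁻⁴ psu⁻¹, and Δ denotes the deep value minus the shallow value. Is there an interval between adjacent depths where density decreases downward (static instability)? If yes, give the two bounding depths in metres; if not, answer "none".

151–160 m

Evaluate Δρ/ρ₀ = −αΔT + βΔS across each adjacent pair:
  31–151 m: −αΔT+βΔS = −(1.2 × 10⁻⁴)(-1.7)+(7.5 × 10⁻⁴)(+0.67) = 7.1 × 10⁻⁴ → stable
  151–160 m: −αΔT+βΔS = −(1.2 × 10⁻⁴)(+2.5)+(7.5 × 10⁻⁴)(-1.10) = -1.1 × 10⁻³ → UNSTABLE
  160–184 m: −αΔT+βΔS = −(1.2 × 10⁻⁴)(-4.7)+(7.5 × 10⁻⁴)(+1.43) = 1.6 × 10⁻³ → stable
The 151–160 m interval has Δρ < 0: lighter water underlies denser water.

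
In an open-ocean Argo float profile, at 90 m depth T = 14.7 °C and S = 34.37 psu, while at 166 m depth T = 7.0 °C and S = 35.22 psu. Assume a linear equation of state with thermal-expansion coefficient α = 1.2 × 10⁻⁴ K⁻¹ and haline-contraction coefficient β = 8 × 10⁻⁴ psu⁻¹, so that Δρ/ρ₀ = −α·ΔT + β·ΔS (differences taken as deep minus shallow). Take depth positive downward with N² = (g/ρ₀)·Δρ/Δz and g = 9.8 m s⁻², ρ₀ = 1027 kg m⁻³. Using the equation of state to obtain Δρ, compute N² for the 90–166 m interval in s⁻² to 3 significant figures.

2.07 × 10⁻⁴ s⁻²

ΔT = -7.7 K, ΔS = +0.85 psu (deep − shallow).
Δρ/ρ₀ = −αΔT + βΔS = 9.24 × 10⁻⁴ + 6.80 × 10⁻⁴ = 1.604 × 10⁻³, so Δρ ≈ 1.647 kg m⁻³.
N² = (g/ρ₀)·Δρ/Δz = g·(Δρ/ρ₀)/Δz = 9.8 × 1.604 × 10⁻³ / 76 = 2.0683 × 10⁻⁴ s⁻² ≈ 2.07 × 10⁻⁴ s⁻².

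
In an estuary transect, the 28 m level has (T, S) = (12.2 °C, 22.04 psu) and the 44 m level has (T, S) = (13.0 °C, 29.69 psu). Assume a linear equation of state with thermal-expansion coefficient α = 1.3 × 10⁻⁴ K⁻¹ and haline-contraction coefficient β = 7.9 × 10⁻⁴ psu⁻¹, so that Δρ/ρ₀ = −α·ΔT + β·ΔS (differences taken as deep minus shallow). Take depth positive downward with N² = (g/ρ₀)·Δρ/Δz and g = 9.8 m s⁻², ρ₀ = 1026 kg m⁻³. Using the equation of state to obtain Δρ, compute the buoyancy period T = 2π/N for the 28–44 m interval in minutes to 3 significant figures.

1.74 min

ΔT = +0.8 K, ΔS = +7.65 psu (deep − shallow).
Δρ/ρ₀ = −αΔT + βΔS = -1.04 × 10⁻⁴ + 6.0435 × 10⁻³ = 5.9395 × 10⁻³, so Δρ ≈ 6.094 kg m⁻³.
N² = (g/ρ₀)·Δρ/Δz = g·(Δρ/ρ₀)/Δz = 9.8 × 5.9395 × 10⁻³ / 16 = 3.6379 × 10⁻³ s⁻².
N = √(3.6379 × 10⁻³) = 0.060315 rad s⁻¹ → T = 2π/N = 104.17 s = 1.7362 min ≈ 1.74 min.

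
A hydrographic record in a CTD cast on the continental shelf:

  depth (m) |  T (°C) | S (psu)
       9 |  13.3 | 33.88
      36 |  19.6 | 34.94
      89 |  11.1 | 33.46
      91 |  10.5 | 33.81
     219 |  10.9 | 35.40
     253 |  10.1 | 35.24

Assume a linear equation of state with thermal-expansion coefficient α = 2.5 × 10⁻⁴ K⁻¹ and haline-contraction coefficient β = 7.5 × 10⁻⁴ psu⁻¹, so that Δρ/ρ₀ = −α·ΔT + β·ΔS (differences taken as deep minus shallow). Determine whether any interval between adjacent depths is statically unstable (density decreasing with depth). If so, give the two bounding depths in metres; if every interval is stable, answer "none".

Evaluate Δρ/ρ₀ = −αΔT + βΔS across each adjacent pair:
  9–36 m: −αΔT+βΔS = −(2.5 × 10⁻⁴)(+6.3)+(7.5 × 10⁻⁴)(+1.06) = -7.8 × 10⁻⁴ → UNSTABLE
  36–89 m: −αΔT+βΔS = −(2.5 × 10⁻⁴)(-8.5)+(7.5 × 10⁻⁴)(-1.48) = 1.0 × 10⁻³ → stable
  89–91 m: −αΔT+βΔS = −(2.5 × 10⁻⁴)(-0.6)+(7.5 × 10⁻⁴)(+0.35) = 4.1 × 10⁻⁴ → stable
  91–219 m: −αΔT+βΔS = −(2.5 × 10⁻⁴)(+0.4)+(7.5 × 10⁻⁴)(+1.59) = 1.1 × 10⁻³ → stable
  219–253 m: −αΔT+βΔS = −(2.5 × 10⁻⁴)(-0.8)+(7.5 × 10⁻⁴)(-0.16) = 8.0 × 10⁻⁵ → stable
The 9–36 m interval has Δρ < 0: lighter water underlies denser water.

9–36 m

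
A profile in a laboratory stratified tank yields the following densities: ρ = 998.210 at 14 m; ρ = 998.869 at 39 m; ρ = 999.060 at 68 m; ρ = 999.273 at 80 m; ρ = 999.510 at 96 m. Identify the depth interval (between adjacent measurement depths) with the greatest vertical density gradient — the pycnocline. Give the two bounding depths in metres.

Compute the density gradient over each adjacent pair:
  14–39 m: Δρ/Δz = 0.659/25 = 0.026 kg m⁻⁴
  39–68 m: Δρ/Δz = 0.191/29 = 6.6 × 10⁻³ kg m⁻⁴
  68–80 m: Δρ/Δz = 0.213/12 = 0.018 kg m⁻⁴
  80–96 m: Δρ/Δz = 0.237/16 = 0.015 kg m⁻⁴
The largest gradient is in the 14–39 m interval — the pycnocline.

14–39 m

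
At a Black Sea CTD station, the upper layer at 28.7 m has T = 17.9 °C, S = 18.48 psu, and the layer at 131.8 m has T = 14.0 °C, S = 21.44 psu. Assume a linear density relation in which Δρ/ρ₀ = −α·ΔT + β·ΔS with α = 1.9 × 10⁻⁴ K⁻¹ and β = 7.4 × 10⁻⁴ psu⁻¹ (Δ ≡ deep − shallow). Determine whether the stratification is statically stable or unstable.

ΔT = 14.0 − 17.9 = -3.9 K and ΔS = 21.44 − 18.48 = +2.96 psu (deep − shallow).
−αΔT = 7.41 × 10⁻⁴; βΔS = 2.1904 × 10⁻³; sum Δρ/ρ₀ = 2.9314 × 10⁻³.
Δρ/ρ₀ > 0, so Δρ > 0: deeper water is denser → statically stable.

stable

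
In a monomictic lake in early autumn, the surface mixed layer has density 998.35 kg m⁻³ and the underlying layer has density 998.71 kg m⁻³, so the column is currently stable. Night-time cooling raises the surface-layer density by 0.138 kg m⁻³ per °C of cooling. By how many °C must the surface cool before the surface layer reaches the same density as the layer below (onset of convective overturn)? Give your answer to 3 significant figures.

Density deficit of the surface layer: 998.71 − 998.35 = 0.36 kg m⁻³.
Required change = 0.36 / 0.138 = 2.61 °C.

2.61 °C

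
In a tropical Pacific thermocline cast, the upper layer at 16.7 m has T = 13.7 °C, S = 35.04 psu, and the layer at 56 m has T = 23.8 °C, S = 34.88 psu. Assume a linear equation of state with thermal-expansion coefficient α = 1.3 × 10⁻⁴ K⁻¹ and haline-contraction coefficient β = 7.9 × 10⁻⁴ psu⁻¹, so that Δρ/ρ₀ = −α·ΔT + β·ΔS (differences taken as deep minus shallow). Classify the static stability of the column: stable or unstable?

ΔT = 23.8 − 13.7 = +10.1 K and ΔS = 34.88 − 35.04 = -0.16 psu (deep − shallow).
−αΔT = -1.313 × 10⁻³; βΔS = -1.264 × 10⁻⁴; sum Δρ/ρ₀ = -1.4394 × 10⁻³.
Δρ/ρ₀ < 0, so Δρ < 0: deeper water is lighter → statically unstable; the column would overturn.

unstable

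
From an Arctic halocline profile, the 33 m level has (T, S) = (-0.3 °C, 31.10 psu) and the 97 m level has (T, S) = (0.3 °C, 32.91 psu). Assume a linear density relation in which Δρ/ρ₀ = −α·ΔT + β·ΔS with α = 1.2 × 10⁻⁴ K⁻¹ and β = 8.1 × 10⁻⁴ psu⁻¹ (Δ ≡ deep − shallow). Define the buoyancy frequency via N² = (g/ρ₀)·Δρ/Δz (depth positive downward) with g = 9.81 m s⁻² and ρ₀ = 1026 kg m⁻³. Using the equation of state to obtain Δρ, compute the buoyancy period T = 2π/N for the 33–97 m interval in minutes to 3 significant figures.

7.16 min

ΔT = +0.6 K, ΔS = +1.81 psu (deep − shallow).
Δρ/ρ₀ = −αΔT + βΔS = -7.20 × 10⁻⁵ + 1.4661 × 10⁻³ = 1.3941 × 10⁻³, so Δρ ≈ 1.430 kg m⁻³.
N² = (g/ρ₀)·Δρ/Δz = g·(Δρ/ρ₀)/Δz = 9.81 × 1.3941 × 10⁻³ / 64 = 2.1369 × 10⁻⁴ s⁻².
N = √(2.1369 × 10⁻⁴) = 0.014618 rad s⁻¹ → T = 2π/N = 429.83 s = 7.1638 min ≈ 7.16 min.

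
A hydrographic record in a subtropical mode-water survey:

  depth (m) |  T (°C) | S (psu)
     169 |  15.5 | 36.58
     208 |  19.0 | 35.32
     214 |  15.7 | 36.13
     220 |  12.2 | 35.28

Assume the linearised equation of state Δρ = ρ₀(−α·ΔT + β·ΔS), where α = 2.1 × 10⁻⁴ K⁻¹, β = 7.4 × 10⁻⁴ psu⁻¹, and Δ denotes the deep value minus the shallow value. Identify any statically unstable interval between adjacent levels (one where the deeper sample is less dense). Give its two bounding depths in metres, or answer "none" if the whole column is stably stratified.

Evaluate Δρ/ρ₀ = −αΔT + βΔS across each adjacent pair:
  169–208 m: −αΔT+βΔS = −(2.1 × 10⁻⁴)(+3.5)+(7.4 × 10⁻⁴)(-1.26) = -1.7 × 10⁻³ → UNSTABLE
  208–214 m: −αΔT+βΔS = −(2.1 × 10⁻⁴)(-3.3)+(7.4 × 10⁻⁴)(+0.81) = 1.3 × 10⁻³ → stable
  214–220 m: −αΔT+βΔS = −(2.1 × 10⁻⁴)(-3.5)+(7.4 × 10⁻⁴)(-0.85) = 1.1 × 10⁻⁴ → stable
The 169–208 m interval has Δρ < 0: lighter water underlies denser water.

169–208 m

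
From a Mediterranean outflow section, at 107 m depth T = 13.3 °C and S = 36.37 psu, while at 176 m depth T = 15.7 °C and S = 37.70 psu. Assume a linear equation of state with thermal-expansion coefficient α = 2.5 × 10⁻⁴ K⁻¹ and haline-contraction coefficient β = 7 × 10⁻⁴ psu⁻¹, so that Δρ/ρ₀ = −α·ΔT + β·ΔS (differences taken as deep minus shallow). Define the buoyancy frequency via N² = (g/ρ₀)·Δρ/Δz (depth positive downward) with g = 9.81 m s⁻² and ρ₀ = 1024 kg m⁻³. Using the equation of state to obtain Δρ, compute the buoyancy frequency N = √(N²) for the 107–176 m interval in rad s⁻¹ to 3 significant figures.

6.86 × 10⁻³ rad s⁻¹

ΔT = +2.4 K, ΔS = +1.33 psu (deep − shallow).
Δρ/ρ₀ = −αΔT + βΔS = -6.00 × 10⁻⁴ + 9.31 × 10⁻⁴ = 3.31 × 10⁻⁴, so Δρ ≈ 0.3389 kg m⁻³.
N² = (g/ρ₀)·Δρ/Δz = g·(Δρ/ρ₀)/Δz = 9.81 × 3.31 × 10⁻⁴ / 69 = 4.7060 × 10⁻⁵ s⁻².
N = √(4.7060 × 10⁻⁵) = 6.8600 × 10⁻³ rad s⁻¹ ≈ 6.86 × 10⁻³ rad s⁻¹.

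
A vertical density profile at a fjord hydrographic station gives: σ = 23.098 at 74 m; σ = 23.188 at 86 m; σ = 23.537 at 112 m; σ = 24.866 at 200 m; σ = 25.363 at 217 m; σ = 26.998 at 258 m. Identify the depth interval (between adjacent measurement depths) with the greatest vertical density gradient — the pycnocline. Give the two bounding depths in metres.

Compute the density gradient over each adjacent pair:
  74–86 m: Δρ/Δz = 0.090/12 = 7.5 × 10⁻³ kg m⁻⁴
  86–112 m: Δρ/Δz = 0.349/26 = 0.013 kg m⁻⁴
  112–200 m: Δρ/Δz = 1.329/88 = 0.015 kg m⁻⁴
  200–217 m: Δρ/Δz = 0.497/17 = 0.029 kg m⁻⁴
  217–258 m: Δρ/Δz = 1.635/41 = 0.040 kg m⁻⁴
The largest gradient is in the 217–258 m interval — the pycnocline.

217–258 m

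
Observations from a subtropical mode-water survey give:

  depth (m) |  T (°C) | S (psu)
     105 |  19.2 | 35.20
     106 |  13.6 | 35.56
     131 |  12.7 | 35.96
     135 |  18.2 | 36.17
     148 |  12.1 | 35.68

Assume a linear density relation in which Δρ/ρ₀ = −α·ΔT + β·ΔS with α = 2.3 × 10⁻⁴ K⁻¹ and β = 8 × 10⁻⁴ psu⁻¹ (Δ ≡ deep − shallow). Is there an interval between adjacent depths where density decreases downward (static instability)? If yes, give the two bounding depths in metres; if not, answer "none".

131–135 m

Evaluate Δρ/ρ₀ = −αΔT + βΔS across each adjacent pair:
  105–106 m: −αΔT+βΔS = −(2.3 × 10⁻⁴)(-5.6)+(8 × 10⁻⁴)(+0.36) = 1.6 × 10⁻³ → stable
  106–131 m: −αΔT+βΔS = −(2.3 × 10⁻⁴)(-0.9)+(8 × 10⁻⁴)(+0.40) = 5.3 × 10⁻⁴ → stable
  131–135 m: −αΔT+βΔS = −(2.3 × 10⁻⁴)(+5.5)+(8 × 10⁻⁴)(+0.21) = -1.1 × 10⁻³ → UNSTABLE
  135–148 m: −αΔT+βΔS = −(2.3 × 10⁻⁴)(-6.1)+(8 × 10⁻⁴)(-0.49) = 1.0 × 10⁻³ → stable
The 131–135 m interval has Δρ < 0: lighter water underlies denser water.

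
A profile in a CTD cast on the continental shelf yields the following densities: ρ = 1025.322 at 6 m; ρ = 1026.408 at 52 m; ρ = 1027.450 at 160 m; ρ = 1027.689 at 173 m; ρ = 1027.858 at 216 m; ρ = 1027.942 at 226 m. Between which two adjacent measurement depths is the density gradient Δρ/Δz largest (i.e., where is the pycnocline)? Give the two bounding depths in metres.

Compute the density gradient over each adjacent pair:
  6–52 m: Δρ/Δz = 1.086/46 = 0.024 kg m⁻⁴
  52–160 m: Δρ/Δz = 1.042/108 = 9.6 × 10⁻³ kg m⁻⁴
  160–173 m: Δρ/Δz = 0.239/13 = 0.018 kg m⁻⁴
  173–216 m: Δρ/Δz = 0.169/43 = 3.9 × 10⁻³ kg m⁻⁴
  216–226 m: Δρ/Δz = 0.084/10 = 8.4 × 10⁻³ kg m⁻⁴
The largest gradient is in the 6–52 m interval — the pycnocline.

6–52 m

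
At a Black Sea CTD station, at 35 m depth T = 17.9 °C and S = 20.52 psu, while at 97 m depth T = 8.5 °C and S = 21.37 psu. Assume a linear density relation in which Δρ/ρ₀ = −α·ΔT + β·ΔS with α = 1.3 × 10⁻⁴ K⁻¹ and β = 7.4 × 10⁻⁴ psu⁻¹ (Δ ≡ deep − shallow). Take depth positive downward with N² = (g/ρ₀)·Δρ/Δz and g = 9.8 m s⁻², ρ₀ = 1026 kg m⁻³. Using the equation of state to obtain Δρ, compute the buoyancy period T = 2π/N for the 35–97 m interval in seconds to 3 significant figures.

367 s

ΔT = -9.4 K, ΔS = +0.85 psu (deep − shallow).
Δρ/ρ₀ = −αΔT + βΔS = 1.222 × 10⁻³ + 6.29 × 10⁻⁴ = 1.851 × 10⁻³, so Δρ ≈ 1.899 kg m⁻³.
N² = (g/ρ₀)·Δρ/Δz = g·(Δρ/ρ₀)/Δz = 9.8 × 1.851 × 10⁻³ / 62 = 2.9258 × 10⁻⁴ s⁻².
N = √(2.9258 × 10⁻⁴) = 0.017105 rad s⁻¹ → T = 2π/N = 367.33 s ≈ 367 s.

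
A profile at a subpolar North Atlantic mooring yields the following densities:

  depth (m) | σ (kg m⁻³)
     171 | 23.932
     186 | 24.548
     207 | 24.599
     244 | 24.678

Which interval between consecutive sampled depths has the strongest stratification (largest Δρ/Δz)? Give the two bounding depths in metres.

Compute the density gradient over each adjacent pair:
  171–186 m: Δρ/Δz = 0.616/15 = 0.041 kg m⁻⁴
  186–207 m: Δρ/Δz = 0.051/21 = 2.4 × 10⁻³ kg m⁻⁴
  207–244 m: Δρ/Δz = 0.079/37 = 2.1 × 10⁻³ kg m⁻⁴
The largest gradient is in the 171–186 m interval — the pycnocline.

171–186 m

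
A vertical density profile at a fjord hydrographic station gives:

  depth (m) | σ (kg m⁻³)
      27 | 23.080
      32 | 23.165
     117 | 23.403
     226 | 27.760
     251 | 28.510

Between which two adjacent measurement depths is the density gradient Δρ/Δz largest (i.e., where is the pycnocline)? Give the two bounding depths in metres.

Compute the density gradient over each adjacent pair:
  27–32 m: Δρ/Δz = 0.085/5 = 0.017 kg m⁻⁴
  32–117 m: Δρ/Δz = 0.238/85 = 2.8 × 10⁻³ kg m⁻⁴
  117–226 m: Δρ/Δz = 4.357/109 = 0.040 kg m⁻⁴
  226–251 m: Δρ/Δz = 0.750/25 = 0.030 kg m⁻⁴
The largest gradient is in the 117–226 m interval — the pycnocline.

117–226 m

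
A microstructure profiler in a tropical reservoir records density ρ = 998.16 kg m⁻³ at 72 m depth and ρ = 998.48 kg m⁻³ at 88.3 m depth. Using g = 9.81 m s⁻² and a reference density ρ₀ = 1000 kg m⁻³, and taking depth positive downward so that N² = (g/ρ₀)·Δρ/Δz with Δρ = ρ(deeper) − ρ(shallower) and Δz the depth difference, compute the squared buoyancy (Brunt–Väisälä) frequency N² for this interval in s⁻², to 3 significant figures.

Δρ = 998.48 − 998.16 = 0.32 kg m⁻³ over Δz = 88.3 − 72 = 16.3 m.
N² = (9.81/1000) × (0.32/16.3) = 1.9259 × 10⁻⁴ s⁻² ≈ 1.93 × 10⁻⁴ s⁻².

1.93 × 10⁻⁴ s⁻²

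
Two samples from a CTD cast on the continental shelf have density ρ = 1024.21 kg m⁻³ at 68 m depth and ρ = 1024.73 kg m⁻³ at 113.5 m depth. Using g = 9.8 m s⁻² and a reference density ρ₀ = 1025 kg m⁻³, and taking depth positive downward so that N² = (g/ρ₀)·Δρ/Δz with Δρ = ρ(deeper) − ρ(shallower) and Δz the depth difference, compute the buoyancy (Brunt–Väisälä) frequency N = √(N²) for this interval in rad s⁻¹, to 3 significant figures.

0.0105 rad s⁻¹

Δρ = 1024.73 − 1024.21 = 0.52 kg m⁻³ over Δz = 113.5 − 68 = 45.5 m.
N² = (9.8/1025) × (0.52/45.5) = 1.0927 × 10⁻⁴ s⁻².
N = √(1.0927 × 10⁻⁴) = 0.010453 rad s⁻¹ ≈ 0.0105 rad s⁻¹.
Since Δρ > 0 the layer is stably stratified.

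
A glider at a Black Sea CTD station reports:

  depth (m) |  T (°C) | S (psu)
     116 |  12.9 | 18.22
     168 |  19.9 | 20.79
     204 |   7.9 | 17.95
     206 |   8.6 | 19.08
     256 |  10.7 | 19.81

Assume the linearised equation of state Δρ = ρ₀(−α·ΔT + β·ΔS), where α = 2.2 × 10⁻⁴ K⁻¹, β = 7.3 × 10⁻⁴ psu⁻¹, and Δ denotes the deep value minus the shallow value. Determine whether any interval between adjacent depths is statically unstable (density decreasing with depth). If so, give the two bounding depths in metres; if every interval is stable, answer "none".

Evaluate Δρ/ρ₀ = −αΔT + βΔS across each adjacent pair:
  116–168 m: −αΔT+βΔS = −(2.2 × 10⁻⁴)(+7.0)+(7.3 × 10⁻⁴)(+2.57) = 3.4 × 10⁻⁴ → stable
  168–204 m: −αΔT+βΔS = −(2.2 × 10⁻⁴)(-12.0)+(7.3 × 10⁻⁴)(-2.84) = 5.7 × 10⁻⁴ → stable
  204–206 m: −αΔT+βΔS = −(2.2 × 10⁻⁴)(+0.7)+(7.3 × 10⁻⁴)(+1.13) = 6.7 × 10⁻⁴ → stable
  206–256 m: −αΔT+βΔS = −(2.2 × 10⁻⁴)(+2.1)+(7.3 × 10⁻⁴)(+0.73) = 7.1 × 10⁻⁵ → stable
Every interval has Δρ > 0: the column is stably stratified throughout.

none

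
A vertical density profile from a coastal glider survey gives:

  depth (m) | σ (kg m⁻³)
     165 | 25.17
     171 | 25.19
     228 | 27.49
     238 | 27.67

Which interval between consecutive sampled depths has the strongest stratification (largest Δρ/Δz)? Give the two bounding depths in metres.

171–228 m

Compute the density gradient over each adjacent pair:
  165–171 m: Δρ/Δz = 0.02/6 = 3.3 × 10⁻³ kg m⁻⁴
  171–228 m: Δρ/Δz = 2.30/57 = 0.040 kg m⁻⁴
  228–238 m: Δρ/Δz = 0.18/10 = 0.018 kg m⁻⁴
The largest gradient is in the 171–228 m interval — the pycnocline.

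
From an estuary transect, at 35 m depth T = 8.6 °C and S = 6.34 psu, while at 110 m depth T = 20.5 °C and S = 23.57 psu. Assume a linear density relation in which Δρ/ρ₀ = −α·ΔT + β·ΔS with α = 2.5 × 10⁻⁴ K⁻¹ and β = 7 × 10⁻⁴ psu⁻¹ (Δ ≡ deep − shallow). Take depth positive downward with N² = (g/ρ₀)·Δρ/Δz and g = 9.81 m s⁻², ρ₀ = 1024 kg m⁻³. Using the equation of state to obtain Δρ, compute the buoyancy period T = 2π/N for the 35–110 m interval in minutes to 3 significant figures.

ΔT = +11.9 K, ΔS = +17.23 psu (deep − shallow).
Δρ/ρ₀ = −αΔT + βΔS = -2.975 × 10⁻³ + 0.012061 = 9.086 × 10⁻³, so Δρ ≈ 9.304 kg m⁻³.
N² = (g/ρ₀)·Δρ/Δz = g·(Δρ/ρ₀)/Δz = 9.81 × 9.086 × 10⁻³ / 75 = 1.1884 × 10⁻³ s⁻².
N = √(1.1884 × 10⁻³) = 0.034473 rad s⁻¹ → T = 2π/N = 182.26 s = 3.0377 min ≈ 3.04 min.

3.04 min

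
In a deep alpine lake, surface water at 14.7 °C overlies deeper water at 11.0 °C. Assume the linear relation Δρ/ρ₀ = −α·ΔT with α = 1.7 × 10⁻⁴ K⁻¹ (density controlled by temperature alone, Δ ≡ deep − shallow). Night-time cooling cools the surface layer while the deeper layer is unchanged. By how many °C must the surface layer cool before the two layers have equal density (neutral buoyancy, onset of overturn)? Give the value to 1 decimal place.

With temperature the only control, equal density requires T_surf′ = T_deep.
T_surf′ = 11.0 °C.
Cooling required: 14.7 − 11.0 = 3.7 °C.

3.7 °C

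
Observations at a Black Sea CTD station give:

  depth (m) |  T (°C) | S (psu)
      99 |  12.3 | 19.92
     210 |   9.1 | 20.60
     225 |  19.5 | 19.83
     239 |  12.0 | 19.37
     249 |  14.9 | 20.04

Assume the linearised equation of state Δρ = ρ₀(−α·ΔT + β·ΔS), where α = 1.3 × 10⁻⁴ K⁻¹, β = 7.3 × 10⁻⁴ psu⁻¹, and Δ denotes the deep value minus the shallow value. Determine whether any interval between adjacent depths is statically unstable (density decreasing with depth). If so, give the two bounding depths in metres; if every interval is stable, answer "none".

Evaluate Δρ/ρ₀ = −αΔT + βΔS across each adjacent pair:
  99–210 m: −αΔT+βΔS = −(1.3 × 10⁻⁴)(-3.2)+(7.3 × 10⁻⁴)(+0.68) = 9.1 × 10⁻⁴ → stable
  210–225 m: −αΔT+βΔS = −(1.3 × 10⁻⁴)(+10.4)+(7.3 × 10⁻⁴)(-0.77) = -1.9 × 10⁻³ → UNSTABLE
  225–239 m: −αΔT+βΔS = −(1.3 × 10⁻⁴)(-7.5)+(7.3 × 10⁻⁴)(-0.46) = 6.4 × 10⁻⁴ → stable
  239–249 m: −αΔT+βΔS = −(1.3 × 10⁻⁴)(+2.9)+(7.3 × 10⁻⁴)(+0.67) = 1.1 × 10⁻⁴ → stable
The 210–225 m interval has Δρ < 0: lighter water underlies denser water.

210–225 m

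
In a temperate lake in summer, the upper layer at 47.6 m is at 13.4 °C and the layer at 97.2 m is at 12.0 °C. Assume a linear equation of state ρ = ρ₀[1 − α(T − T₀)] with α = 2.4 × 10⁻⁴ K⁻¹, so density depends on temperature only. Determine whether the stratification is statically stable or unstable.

ΔT = 12.0 − 13.4 = -1.4 K, so Δρ/ρ₀ = −αΔT = 3.36 × 10⁻⁴.
Δρ/ρ₀ > 0, so Δρ > 0: deeper water is denser → statically stable.

stable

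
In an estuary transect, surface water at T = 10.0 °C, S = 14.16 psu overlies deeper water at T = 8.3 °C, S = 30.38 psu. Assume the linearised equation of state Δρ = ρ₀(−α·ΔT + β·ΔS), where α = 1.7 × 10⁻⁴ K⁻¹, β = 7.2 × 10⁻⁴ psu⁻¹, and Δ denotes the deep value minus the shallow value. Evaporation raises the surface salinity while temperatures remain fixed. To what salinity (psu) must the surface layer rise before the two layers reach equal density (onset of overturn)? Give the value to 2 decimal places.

Neutral buoyancy requires −α(T_deep − T_surf) + β(S_deep − S_surf′) = 0.
S_surf′ = S_deep − (α/β)·ΔT = 30.38 − (1.7 × 10⁻⁴/7.2 × 10⁻⁴)·(-1.7) = 30.7814 psu.
Increase required: 30.7814 − 14.16 = 16.6214 psu.

30.78 psu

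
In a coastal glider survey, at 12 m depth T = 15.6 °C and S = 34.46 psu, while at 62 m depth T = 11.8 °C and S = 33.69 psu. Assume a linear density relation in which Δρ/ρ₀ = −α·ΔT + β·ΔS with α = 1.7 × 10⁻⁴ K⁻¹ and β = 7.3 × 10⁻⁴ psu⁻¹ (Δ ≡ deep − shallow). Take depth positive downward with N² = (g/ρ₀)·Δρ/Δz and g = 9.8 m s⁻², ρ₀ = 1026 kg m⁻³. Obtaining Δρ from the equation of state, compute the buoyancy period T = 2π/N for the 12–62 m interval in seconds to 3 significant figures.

1.55 × 10³ s

ΔT = -3.8 K, ΔS = -0.77 psu (deep − shallow).
Δρ/ρ₀ = −αΔT + βΔS = 6.46 × 10⁻⁴ − 5.621 × 10⁻⁴ = 8.39 × 10⁻⁵, so Δρ ≈ 0.08608 kg m⁻³.
N² = (g/ρ₀)·Δρ/Δz = g·(Δρ/ρ₀)/Δz = 9.8 × 8.39 × 10⁻⁵ / 50 = 1.6444 × 10⁻⁵ s⁻².
N = √(1.6444 × 10⁻⁵) = 4.0551 × 10⁻³ rad s⁻¹ → T = 2π/N = 1.5495 × 10³ s ≈ 1.55 × 10³ s.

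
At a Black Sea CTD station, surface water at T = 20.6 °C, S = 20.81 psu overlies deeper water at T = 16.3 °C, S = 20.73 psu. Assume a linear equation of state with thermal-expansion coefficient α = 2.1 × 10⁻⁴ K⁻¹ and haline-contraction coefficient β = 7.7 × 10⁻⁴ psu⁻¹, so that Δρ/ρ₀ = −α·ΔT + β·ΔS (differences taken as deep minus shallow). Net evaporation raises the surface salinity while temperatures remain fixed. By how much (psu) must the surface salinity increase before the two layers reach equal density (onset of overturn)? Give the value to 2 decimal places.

Neutral buoyancy requires −α(T_deep − T_surf) + β(S_deep − S_surf′) = 0.
S_surf′ = S_deep − (α/β)·ΔT = 20.73 − (2.1 × 10⁻⁴/7.7 × 10⁻⁴)·(-4.3) = 21.9027 psu.
Increase required: 21.9027 − 20.81 = 1.0927 psu.

1.09 psu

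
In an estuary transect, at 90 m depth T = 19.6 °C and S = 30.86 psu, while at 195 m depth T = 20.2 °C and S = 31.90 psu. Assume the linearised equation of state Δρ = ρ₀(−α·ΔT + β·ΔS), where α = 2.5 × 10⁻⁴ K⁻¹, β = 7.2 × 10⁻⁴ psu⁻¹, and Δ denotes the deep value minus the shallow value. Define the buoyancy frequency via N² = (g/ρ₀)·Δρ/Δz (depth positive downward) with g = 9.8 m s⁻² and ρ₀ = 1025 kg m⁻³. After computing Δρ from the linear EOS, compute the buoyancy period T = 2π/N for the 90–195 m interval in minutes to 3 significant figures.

14.0 min

ΔT = +0.6 K, ΔS = +1.04 psu (deep − shallow).
Δρ/ρ₀ = −αΔT + βΔS = -1.50 × 10⁻⁴ + 7.488 × 10⁻⁴ = 5.988 × 10⁻⁴, so Δρ ≈ 0.6138 kg m⁻³.
N² = (g/ρ₀)·Δρ/Δz = g·(Δρ/ρ₀)/Δz = 9.8 × 5.988 × 10⁻⁴ / 105 = 5.5888 × 10⁻⁵ s⁻².
N = √(5.5888 × 10⁻⁵) = 7.4758 × 10⁻³ rad s⁻¹ → T = 2π/N = 840.47 s = 14.008 min ≈ 14.0 min.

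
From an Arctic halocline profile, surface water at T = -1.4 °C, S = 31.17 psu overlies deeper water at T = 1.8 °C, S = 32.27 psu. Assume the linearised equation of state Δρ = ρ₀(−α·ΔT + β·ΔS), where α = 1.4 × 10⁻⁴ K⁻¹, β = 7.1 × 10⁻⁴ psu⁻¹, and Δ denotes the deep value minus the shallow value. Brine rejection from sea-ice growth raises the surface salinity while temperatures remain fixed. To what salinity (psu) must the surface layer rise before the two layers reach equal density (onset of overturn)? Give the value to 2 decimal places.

31.64 psu

Neutral buoyancy requires −α(T_deep − T_surf) + β(S_deep − S_surf′) = 0.
S_surf′ = S_deep − (α/β)·ΔT = 32.27 − (1.4 × 10⁻⁴/7.1 × 10⁻⁴)·(+3.2) = 31.6390 psu.
Increase required: 31.6390 − 31.17 = 0.4690 psu.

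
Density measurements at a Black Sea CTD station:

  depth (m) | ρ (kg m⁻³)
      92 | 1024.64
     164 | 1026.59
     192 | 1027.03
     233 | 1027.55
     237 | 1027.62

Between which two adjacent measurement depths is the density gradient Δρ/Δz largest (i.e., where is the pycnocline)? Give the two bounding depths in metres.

92–164 m

Compute the density gradient over each adjacent pair:
  92–164 m: Δρ/Δz = 1.95/72 = 0.027 kg m⁻⁴
  164–192 m: Δρ/Δz = 0.44/28 = 0.016 kg m⁻⁴
  192–233 m: Δρ/Δz = 0.52/41 = 0.013 kg m⁻⁴
  233–237 m: Δρ/Δz = 0.07/4 = 0.018 kg m⁻⁴
The largest gradient is in the 92–164 m interval — the pycnocline.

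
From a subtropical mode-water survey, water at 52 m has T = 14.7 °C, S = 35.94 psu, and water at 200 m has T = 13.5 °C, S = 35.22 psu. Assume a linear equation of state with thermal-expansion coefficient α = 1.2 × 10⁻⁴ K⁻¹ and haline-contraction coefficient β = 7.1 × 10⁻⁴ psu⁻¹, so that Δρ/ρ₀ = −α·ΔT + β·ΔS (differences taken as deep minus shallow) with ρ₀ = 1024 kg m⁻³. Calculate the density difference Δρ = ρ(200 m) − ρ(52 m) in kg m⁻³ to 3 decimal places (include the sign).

-0.376 kg m⁻³

ΔT = -1.2 K, ΔS = -0.72 psu (deep − shallow).
Δρ/ρ₀ = −(1.2 × 10⁻⁴)(-1.2) + (7.1 × 10⁻⁴)(-0.72) = -3.672 × 10⁻⁴.
Δρ = 1024 × (-3.672 × 10⁻⁴) = -0.376 kg m⁻³.
Negative Δρ: lighter below, statically unstable.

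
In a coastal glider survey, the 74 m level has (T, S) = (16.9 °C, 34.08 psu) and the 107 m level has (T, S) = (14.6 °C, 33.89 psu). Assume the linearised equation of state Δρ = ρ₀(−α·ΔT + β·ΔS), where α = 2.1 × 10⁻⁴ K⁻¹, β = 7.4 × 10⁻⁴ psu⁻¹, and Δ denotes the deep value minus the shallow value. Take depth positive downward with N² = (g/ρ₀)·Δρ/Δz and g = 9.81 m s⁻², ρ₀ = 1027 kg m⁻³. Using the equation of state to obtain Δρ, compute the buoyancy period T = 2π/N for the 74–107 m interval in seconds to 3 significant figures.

623 s

ΔT = -2.3 K, ΔS = -0.19 psu (deep − shallow).
Δρ/ρ₀ = −αΔT + βΔS = 4.83 × 10⁻⁴ − 1.406 × 10⁻⁴ = 3.424 × 10⁻⁴, so Δρ ≈ 0.3516 kg m⁻³.
N² = (g/ρ₀)·Δρ/Δz = g·(Δρ/ρ₀)/Δz = 9.81 × 3.424 × 10⁻⁴ / 33 = 1.0179 × 10⁻⁴ s⁻².
N = √(1.0179 × 10⁻⁴) = 0.010089 rad s⁻¹ → T = 2π/N = 622.78 s ≈ 623 s.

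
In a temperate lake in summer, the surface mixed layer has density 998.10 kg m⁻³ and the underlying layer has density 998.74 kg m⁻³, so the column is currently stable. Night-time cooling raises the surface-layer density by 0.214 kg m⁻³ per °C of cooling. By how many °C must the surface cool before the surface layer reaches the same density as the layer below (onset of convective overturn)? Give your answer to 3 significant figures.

Density deficit of the surface layer: 998.74 − 998.10 = 0.64 kg m⁻³.
Required change = 0.64 / 0.214 = 2.99 °C.

2.99 °C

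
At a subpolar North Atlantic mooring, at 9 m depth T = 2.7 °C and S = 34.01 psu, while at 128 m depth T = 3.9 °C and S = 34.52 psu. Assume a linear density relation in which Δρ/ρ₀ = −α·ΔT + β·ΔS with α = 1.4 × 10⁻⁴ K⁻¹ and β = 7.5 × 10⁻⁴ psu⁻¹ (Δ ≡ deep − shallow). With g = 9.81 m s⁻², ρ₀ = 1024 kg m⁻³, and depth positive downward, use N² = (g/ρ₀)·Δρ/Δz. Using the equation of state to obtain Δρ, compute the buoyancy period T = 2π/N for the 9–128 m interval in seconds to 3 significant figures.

1.49 × 10³ s

ΔT = +1.2 K, ΔS = +0.51 psu (deep − shallow).
Δρ/ρ₀ = −αΔT + βΔS = -1.68 × 10⁻⁴ + 3.825 × 10⁻⁴ = 2.145 × 10⁻⁴, so Δρ ≈ 0.2196 kg m⁻³.
N² = (g/ρ₀)·Δρ/Δz = g·(Δρ/ρ₀)/Δz = 9.81 × 2.145 × 10⁻⁴ / 119 = 1.7683 × 10⁻⁵ s⁻².
N = √(1.7683 × 10⁻⁵) = 4.2051 × 10⁻³ rad s⁻¹ → T = 2π/N = 1.4942 × 10³ s ≈ 1.49 × 10³ s.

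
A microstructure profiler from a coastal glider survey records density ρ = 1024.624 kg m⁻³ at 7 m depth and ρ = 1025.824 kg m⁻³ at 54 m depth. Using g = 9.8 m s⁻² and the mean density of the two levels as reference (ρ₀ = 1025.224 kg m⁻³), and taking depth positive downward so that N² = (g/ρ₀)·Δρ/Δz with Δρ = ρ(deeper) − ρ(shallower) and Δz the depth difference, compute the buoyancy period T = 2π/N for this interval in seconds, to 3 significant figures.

402 s

Δρ = 1025.824 − 1024.624 = 1.200 kg m⁻³ over Δz = 54 − 7 = 47 m.
N² = (9.8/1025.224) × (1.200/47) = 2.4406 × 10⁻⁴ s⁻².
N = √(2.4406 × 10⁻⁴) = 0.015622 rad s⁻¹, so T = 2π/N = 402.20 s ≈ 402 s.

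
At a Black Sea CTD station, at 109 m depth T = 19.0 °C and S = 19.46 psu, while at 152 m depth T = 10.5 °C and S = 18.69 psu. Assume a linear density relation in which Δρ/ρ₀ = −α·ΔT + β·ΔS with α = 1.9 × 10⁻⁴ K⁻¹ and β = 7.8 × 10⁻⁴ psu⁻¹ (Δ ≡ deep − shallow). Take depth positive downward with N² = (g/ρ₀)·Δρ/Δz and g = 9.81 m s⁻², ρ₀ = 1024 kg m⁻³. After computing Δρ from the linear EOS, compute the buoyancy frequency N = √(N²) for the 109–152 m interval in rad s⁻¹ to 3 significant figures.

0.0152 rad s⁻¹

ΔT = -8.5 K, ΔS = -0.77 psu (deep − shallow).
Δρ/ρ₀ = −αΔT + βΔS = 1.615 × 10⁻³ − 6.006 × 10⁻⁴ = 1.0144 × 10⁻³, so Δρ ≈ 1.039 kg m⁻³.
N² = (g/ρ₀)·Δρ/Δz = g·(Δρ/ρ₀)/Δz = 9.81 × 1.0144 × 10⁻³ / 43 = 2.3142 × 10⁻⁴ s⁻².
N = √(2.3142 × 10⁻⁴) = 0.015212 rad s⁻¹ ≈ 0.0152 rad s⁻¹.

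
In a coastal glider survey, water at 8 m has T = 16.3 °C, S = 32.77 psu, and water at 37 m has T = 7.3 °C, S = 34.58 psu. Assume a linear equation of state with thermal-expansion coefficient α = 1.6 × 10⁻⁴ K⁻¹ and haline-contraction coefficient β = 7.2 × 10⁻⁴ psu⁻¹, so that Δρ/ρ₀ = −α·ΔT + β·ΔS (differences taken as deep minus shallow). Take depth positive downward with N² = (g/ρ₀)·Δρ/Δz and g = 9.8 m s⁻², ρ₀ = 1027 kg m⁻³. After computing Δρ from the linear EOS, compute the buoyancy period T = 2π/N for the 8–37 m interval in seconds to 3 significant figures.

206 s

ΔT = -9.0 K, ΔS = +1.81 psu (deep − shallow).
Δρ/ρ₀ = −αΔT + βΔS = 1.44 × 10⁻³ + 1.3032 × 10⁻³ = 2.7432 × 10⁻³, so Δρ ≈ 2.817 kg m⁻³.
N² = (g/ρ₀)·Δρ/Δz = g·(Δρ/ρ₀)/Δz = 9.8 × 2.7432 × 10⁻³ / 29 = 9.2701 × 10⁻⁴ s⁻².
N = √(9.2701 × 10⁻⁴) = 0.030447 rad s⁻¹ → T = 2π/N = 206.36 s ≈ 206 s.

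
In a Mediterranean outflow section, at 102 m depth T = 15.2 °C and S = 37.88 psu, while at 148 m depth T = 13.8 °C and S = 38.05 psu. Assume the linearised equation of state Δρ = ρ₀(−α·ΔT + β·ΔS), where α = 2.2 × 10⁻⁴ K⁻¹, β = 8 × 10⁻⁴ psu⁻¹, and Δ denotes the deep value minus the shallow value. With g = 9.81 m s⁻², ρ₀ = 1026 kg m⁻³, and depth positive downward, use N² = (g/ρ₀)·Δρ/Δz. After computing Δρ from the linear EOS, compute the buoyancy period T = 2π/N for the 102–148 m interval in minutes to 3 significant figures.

ΔT = -1.4 K, ΔS = +0.17 psu (deep − shallow).
Δρ/ρ₀ = −αΔT + βΔS = 3.08 × 10⁻⁴ + 1.36 × 10⁻⁴ = 4.44 × 10⁻⁴, so Δρ ≈ 0.4555 kg m⁻³.
N² = (g/ρ₀)·Δρ/Δz = g·(Δρ/ρ₀)/Δz = 9.81 × 4.44 × 10⁻⁴ / 46 = 9.4688 × 10⁻⁵ s⁻².
N = √(9.4688 × 10⁻⁵) = 9.7308 × 10⁻³ rad s⁻¹ → T = 2π/N = 645.70 s = 10.762 min ≈ 10.8 min.

10.8 min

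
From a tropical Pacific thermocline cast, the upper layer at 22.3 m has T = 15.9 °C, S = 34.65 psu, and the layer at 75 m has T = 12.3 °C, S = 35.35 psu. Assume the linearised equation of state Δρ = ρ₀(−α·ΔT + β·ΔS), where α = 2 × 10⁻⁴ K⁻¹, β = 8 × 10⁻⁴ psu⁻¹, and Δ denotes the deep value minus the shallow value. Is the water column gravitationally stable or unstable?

stable

ΔT = 12.3 − 15.9 = -3.6 K and ΔS = 35.35 − 34.65 = +0.70 psu (deep − shallow).
−αΔT = 7.20 × 10⁻⁴; βΔS = 5.60 × 10⁻⁴; sum Δρ/ρ₀ = 1.28 × 10⁻³.
Δρ/ρ₀ > 0, so Δρ > 0: deeper water is denser → statically stable.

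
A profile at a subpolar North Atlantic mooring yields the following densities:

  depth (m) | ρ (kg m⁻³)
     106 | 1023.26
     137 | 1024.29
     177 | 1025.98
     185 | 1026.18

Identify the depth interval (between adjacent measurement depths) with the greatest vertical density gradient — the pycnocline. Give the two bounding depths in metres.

Compute the density gradient over each adjacent pair:
  106–137 m: Δρ/Δz = 1.03/31 = 0.033 kg m⁻⁴
  137–177 m: Δρ/Δz = 1.69/40 = 0.042 kg m⁻⁴
  177–185 m: Δρ/Δz = 0.20/8 = 0.025 kg m⁻⁴
The largest gradient is in the 137–177 m interval — the pycnocline.

137–177 m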